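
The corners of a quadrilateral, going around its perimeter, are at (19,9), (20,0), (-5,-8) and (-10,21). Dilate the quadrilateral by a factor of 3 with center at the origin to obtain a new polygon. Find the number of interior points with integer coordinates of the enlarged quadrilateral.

By the shoelace formula, twice the signed area is |(19·0 − 20·9) + (20·(-8) − (-5)·0) + ((-5)·21 − (-10)·(-8)) + ((-10)·9 − 19·21)| = 1014, so the area is 507.
The number of boundary lattice points is Σ gcd(|Δx|,|Δy|) = gcd(1,9) + gcd(25,8) + gcd(5,29) + gcd(29,12) = 1+1+1+1 = 4.
Scaling by 3 multiplies the area by 3² = 9 (so the new area is 4563) and multiplies the boundary lattice-point count by 3, giving 12.
By Pick's theorem, the interior count of the dilated polygon is 4563 − 12/2 + 1 = 4558.

4558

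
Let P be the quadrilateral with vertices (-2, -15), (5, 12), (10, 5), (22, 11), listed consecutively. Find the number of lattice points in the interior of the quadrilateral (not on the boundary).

172

The shoelace formula gives twice the area as |((-2)·12 − 5·(-15)) + (5·5 − 10·12) + (10·11 − 22·5) + (22·(-15) − (-2)·11)| = 352, so the area is 176.
Along each edge there are gcd(|Δx|,|Δy|)+1 lattice points, so counting each shared vertex once the boundary has gcd(7,27) + gcd(5,7) + gcd(12,6) + gcd(24,26) = 1+1+6+2 = 10.
Pick's theorem gives I = A − B/2 + 1 = 176 − 10/2 + 1 = 172.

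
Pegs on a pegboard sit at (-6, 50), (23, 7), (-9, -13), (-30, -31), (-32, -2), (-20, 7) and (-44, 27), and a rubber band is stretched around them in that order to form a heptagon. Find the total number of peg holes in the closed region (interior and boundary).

2512

By the shoelace formula, twice the signed area is |((-6)·7 − 23·50) + (23·(-13) − (-9)·7) + ((-9)·(-31) − (-30)·(-13)) + ((-30)·(-2) − (-32)·(-31)) + ((-32)·7 − (-20)·(-2)) + ((-20)·27 − (-44)·7) + ((-44)·50 − (-6)·27)| = 5005, so the area is 2502.5.
The number of boundary lattice points is Σ gcd(|Δx|,|Δy|) = gcd(29,43) + gcd(32,20) + gcd(21,18) + gcd(2,29) + gcd(12,9) + gcd(24,20) + gcd(38,23) = 1+4+3+1+3+4+1 = 17.
Pick's theorem gives I = A − B/2 + 1 = 2502.5 − 17/2 + 1 = 2495, so the closed region contains I + B = 2495 + 17 = 2512 lattice points.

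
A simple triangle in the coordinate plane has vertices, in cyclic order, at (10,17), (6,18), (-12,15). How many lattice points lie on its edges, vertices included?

6

The number of boundary lattice points is Σ gcd(|Δx|,|Δy|) = gcd(4,1) + gcd(18,3) + gcd(22,2) = 1+3+2 = 6.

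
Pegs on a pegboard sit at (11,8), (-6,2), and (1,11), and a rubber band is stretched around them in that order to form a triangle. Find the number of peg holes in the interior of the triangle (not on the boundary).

The shoelace formula gives twice the area as |[11·2 − (-6)·8] + [(-6)·11 − 1·2] + [1·8 − 11·11]| = 111, so the area is 111/2.
Summing gcd(|Δx|,|Δy|) over the edges gives the boundary count: gcd(17,6) + gcd(7,9) + gcd(10,3) = 1+1+1 = 3.
Pick's theorem gives I = A − B/2 + 1 = 111/2 − 3/2 + 1 = 55.

55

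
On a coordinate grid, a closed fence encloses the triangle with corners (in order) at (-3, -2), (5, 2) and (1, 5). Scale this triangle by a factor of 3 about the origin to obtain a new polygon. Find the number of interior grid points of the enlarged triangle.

172

By the shoelace formula, twice the signed area is |[(-3)·2 − 5·(-2)] + [5·5 − 1·2] + [1·(-2) − (-3)·5]| = 40, so the area is 20.
Along each edge there are gcd(|Δx|,|Δy|)+1 lattice points, so counting each shared vertex once the boundary has gcd(8,4) + gcd(4,3) + gcd(4,7) = 4+1+1 = 6.
Scaling by 3 multiplies the area by 3² = 9 (so the new area is 180) and multiplies the boundary lattice-point count by 3, giving 18.
By Pick's theorem, the interior count of the dilated polygon is 180 − 18/2 + 1 = 172.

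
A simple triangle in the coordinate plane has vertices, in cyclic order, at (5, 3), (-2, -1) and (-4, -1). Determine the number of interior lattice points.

By the shoelace formula, twice the signed area is |[5·(-1) − (-2)·3] + [(-2)·(-1) − (-4)·(-1)] + [(-4)·3 − 5·(-1)]| = 8, so the area is 4.
Summing gcd(|Δx|,|Δy|) over the edges gives the boundary count: gcd(7,4) + gcd(2,0) + gcd(9,4) = 1+2+1 = 4.
By Pick's theorem A = I + B/2 − 1, so I = 4 − 4/2 + 1 = 3.

3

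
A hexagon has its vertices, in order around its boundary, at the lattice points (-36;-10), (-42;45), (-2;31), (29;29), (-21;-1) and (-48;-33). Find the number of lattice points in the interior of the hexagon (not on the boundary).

1839

The shoelace formula gives twice the area as |[(-36)·45 − (-42)·(-10)] + [(-42)·31 − (-2)·45] + [(-2)·29 − 29·31] + [29·(-1) − (-21)·29] + [(-21)·(-33) − (-48)·(-1)] + [(-48)·(-10) − (-36)·(-33)]| = 3692, so the area is 1846.
Summing gcd(|Δx|,|Δy|) over the edges gives the boundary count: gcd(6,55) + gcd(40,14) + gcd(31,2) + gcd(50,30) + gcd(27,32) + gcd(12,23) = 1+2+1+10+1+1 = 16.
Pick's theorem gives I = A − B/2 + 1 = 1846 − 16/2 + 1 = 1839.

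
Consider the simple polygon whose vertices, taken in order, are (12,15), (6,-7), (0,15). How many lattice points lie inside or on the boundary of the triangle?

By the shoelace formula, twice the signed area is |[12·(-7) − 6·15] + [6·15 − 0·(-7)] + [0·15 − 12·15]| = 264, so the area is 132.
The number of boundary lattice points is Σ gcd(|Δx|,|Δy|) = gcd(6,22) + gcd(6,22) + gcd(12,0) = 2+2+12 = 16.
Pick's theorem gives I = A − B/2 + 1 = 132 − 16/2 + 1 = 125, so the closed region contains I + B = 125 + 16 = 141 lattice points.

141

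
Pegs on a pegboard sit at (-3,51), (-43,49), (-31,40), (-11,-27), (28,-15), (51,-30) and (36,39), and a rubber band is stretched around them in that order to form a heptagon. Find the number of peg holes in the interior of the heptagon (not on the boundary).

Using the shoelace formula, 2A = |((-3)·49 − (-43)·51) + ((-43)·40 − (-31)·49) + ((-31)·(-27) − (-11)·40) + ((-11)·(-15) − 28·(-27)) + (28·(-30) − 51·(-15)) + (51·39 − 36·(-30)) + (36·51 − (-3)·39)| = 8990, so the area is 4495.
Summing gcd(|Δx|,|Δy|) over the edges gives the boundary count: gcd(40,2) + gcd(12,9) + gcd(20,67) + gcd(39,12) + gcd(23,15) + gcd(15,69) + gcd(39,12) = 2+3+1+3+1+3+3 = 16.
By Pick's theorem A = I + B/2 − 1, so I = 4495 − 16/2 + 1 = 4488.

4488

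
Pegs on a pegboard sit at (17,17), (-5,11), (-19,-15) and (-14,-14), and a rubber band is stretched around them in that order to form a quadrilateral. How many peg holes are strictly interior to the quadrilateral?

The shoelace formula gives twice the area as |(17·11 − (-5)·17) + ((-5)·(-15) − (-19)·11) + ((-19)·(-14) − (-14)·(-15)) + ((-14)·17 − 17·(-14))| = 612, so the area is 306.
Summing gcd(|Δx|,|Δy|) over the edges gives the boundary count: gcd(22,6) + gcd(14,26) + gcd(5,1) + gcd(31,31) = 2+2+1+31 = 36.
By Pick's theorem A = I + B/2 − 1, so I = 306 − 36/2 + 1 = 289.

289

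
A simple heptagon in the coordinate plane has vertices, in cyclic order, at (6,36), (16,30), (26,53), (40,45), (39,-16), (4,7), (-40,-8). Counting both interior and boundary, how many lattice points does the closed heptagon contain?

The shoelace formula gives twice the area as |(6·30 − 16·36) + (16·53 − 26·30) + (26·45 − 40·53) + (40·(-16) − 39·45) + (39·7 − 4·(-16)) + (4·(-8) − (-40)·7) + ((-40)·36 − 6·(-8))| = 4480, so the area is 2240.
Summing gcd(|Δx|,|Δy|) over the edges gives the boundary count: gcd(10,6) + gcd(10,23) + gcd(14,8) + gcd(1,61) + gcd(35,23) + gcd(44,15) + gcd(46,44) = 2+1+2+1+1+1+2 = 10.
Pick's theorem gives I = A − B/2 + 1 = 2240 − 10/2 + 1 = 2236, so the closed region contains I + B = 2236 + 10 = 2246 lattice points.

2246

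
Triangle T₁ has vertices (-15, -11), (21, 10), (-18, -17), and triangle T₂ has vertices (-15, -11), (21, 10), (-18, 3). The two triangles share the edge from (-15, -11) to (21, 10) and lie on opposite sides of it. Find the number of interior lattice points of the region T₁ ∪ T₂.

The union is the simple quadrilateral with vertices (-15, -11), (-18, -17), (21, 10), (-18, 3) in order.
The shoelace formula gives twice the area as |((-15)·(-17) − (-18)·(-11)) + ((-18)·10 − 21·(-17)) + (21·3 − (-18)·10) + ((-18)·(-11) − (-15)·3)| = 720, so the area is 360.
The number of boundary lattice points is Σ gcd(|Δx|,|Δy|) = gcd(3,6) + gcd(39,27) + gcd(39,7) + gcd(3,14) = 3+3+1+1 = 8.
By Pick's theorem I = A − B/2 + 1 = 360 − 8/2 + 1 = 357.

357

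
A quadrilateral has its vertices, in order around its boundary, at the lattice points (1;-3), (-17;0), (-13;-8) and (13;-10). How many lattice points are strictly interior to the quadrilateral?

141

Using the shoelace formula, 2A = |(1·0 − (-17)·(-3)) + ((-17)·(-8) − (-13)·0) + ((-13)·(-10) − 13·(-8)) + (13·(-3) − 1·(-10))| = 290, so the area is 145.
The number of boundary lattice points is Σ gcd(|Δx|,|Δy|) = gcd(18,3) + gcd(4,8) + gcd(26,2) + gcd(12,7) = 3+4+2+1 = 10.
By Pick's theorem A = I + B/2 − 1, so I = 145 − 10/2 + 1 = 141.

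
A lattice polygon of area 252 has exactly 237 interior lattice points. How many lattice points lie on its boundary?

32

Pick's theorem gives A = I + B/2 − 1, so B = 2(A − I + 1) = 2(252 − 237 + 1) = 32.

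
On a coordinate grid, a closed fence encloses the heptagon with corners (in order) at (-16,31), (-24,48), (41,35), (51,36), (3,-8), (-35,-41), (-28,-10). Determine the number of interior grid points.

2933

By the shoelace formula, twice the signed area is |[(-16)·48 − (-24)·31] + [(-24)·35 − 41·48] + [41·36 − 51·35] + [51·(-8) − 3·36] + [3·(-41) − (-35)·(-8)] + [(-35)·(-10) − (-28)·(-41)] + [(-28)·31 − (-16)·(-10)]| = 5886, so the area is 2943.
Along each edge there are gcd(|Δx|,|Δy|)+1 lattice points, so counting each shared vertex once the boundary has gcd(8,17) + gcd(65,13) + gcd(10,1) + gcd(48,44) + gcd(38,33) + gcd(7,31) + gcd(12,41) = 1+13+1+4+1+1+1 = 22.
By Pick's theorem A = I + B/2 − 1, so I = 2943 − 22/2 + 1 = 2933.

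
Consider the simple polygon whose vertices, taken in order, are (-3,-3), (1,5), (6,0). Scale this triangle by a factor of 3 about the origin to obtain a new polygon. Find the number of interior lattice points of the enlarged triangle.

253

By the shoelace formula, twice the signed area is |[(-3)·5 − 1·(-3)] + [1·0 − 6·5] + [6·(-3) − (-3)·0]| = 60, so the area is 30.
The number of boundary lattice points is Σ gcd(|Δx|,|Δy|) = gcd(4,8) + gcd(5,5) + gcd(9,3) = 4+5+3 = 12.
Scaling by 3 multiplies the area by 3² = 9 (so the new area is 270) and multiplies the boundary lattice-point count by 3, giving 36.
By Pick's theorem, the interior count of the dilated polygon is 270 − 36/2 + 1 = 253.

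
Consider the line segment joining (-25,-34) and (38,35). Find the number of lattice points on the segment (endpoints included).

The number of lattice points on a segment between lattice points is gcd(|Δx|,|Δy|) + 1 = gcd(63,69) + 1 = 3 + 1 = 4.

4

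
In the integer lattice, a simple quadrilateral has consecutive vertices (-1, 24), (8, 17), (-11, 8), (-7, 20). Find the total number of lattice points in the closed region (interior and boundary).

140

By the shoelace formula, twice the signed area is |((-1)·17 − 8·24) + (8·8 − (-11)·17) + ((-11)·20 − (-7)·8) + ((-7)·24 − (-1)·20)| = 270, so the area is 135.
Along each edge there are gcd(|Δx|,|Δy|)+1 lattice points, so counting each shared vertex once the boundary has gcd(9,7) + gcd(19,9) + gcd(4,12) + gcd(6,4) = 1+1+4+2 = 8.
Pick's theorem gives I = A − B/2 + 1 = 135 − 8/2 + 1 = 132, so the closed region contains I + B = 132 + 8 = 140 lattice points.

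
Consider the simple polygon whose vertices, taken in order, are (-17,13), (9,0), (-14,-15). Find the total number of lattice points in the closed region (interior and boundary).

By the shoelace formula, twice the signed area is |[(-17)·0 − 9·13] + [9·(-15) − (-14)·0] + [(-14)·13 − (-17)·(-15)]| = 689, so the area is 344.5.
Along each edge there are gcd(|Δx|,|Δy|)+1 lattice points, so counting each shared vertex once the boundary has gcd(26,13) + gcd(23,15) + gcd(3,28) = 13+1+1 = 15.
Pick's theorem gives I = A − B/2 + 1 = 344.5 − 15/2 + 1 = 338, so the closed region contains I + B = 338 + 15 = 353 lattice points.

353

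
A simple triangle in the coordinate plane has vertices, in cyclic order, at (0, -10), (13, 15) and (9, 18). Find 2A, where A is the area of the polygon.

139

Using the shoelace formula, 2A = |(0·15 − 13·(-10)) + (13·18 − 9·15) + (9·(-10) − 0·18)| = 139, so the area is 69.5.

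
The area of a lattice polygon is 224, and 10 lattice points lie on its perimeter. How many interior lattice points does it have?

From Pick's theorem, I = A − B/2 + 1 = 224 − 10/2 + 1 = 220.

220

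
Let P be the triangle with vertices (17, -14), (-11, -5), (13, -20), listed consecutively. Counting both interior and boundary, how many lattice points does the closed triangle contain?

106

By the shoelace formula, twice the signed area is |[17·(-5) − (-11)·(-14)] + [(-11)·(-20) − 13·(-5)] + [13·(-14) − 17·(-20)]| = 204, so the area is 102.
Along each edge there are gcd(|Δx|,|Δy|)+1 lattice points, so counting each shared vertex once the boundary has gcd(28,9) + gcd(24,15) + gcd(4,6) = 1+3+2 = 6.
Pick's theorem gives I = A − B/2 + 1 = 102 − 6/2 + 1 = 100, so the closed region contains I + B = 100 + 6 = 106 lattice points.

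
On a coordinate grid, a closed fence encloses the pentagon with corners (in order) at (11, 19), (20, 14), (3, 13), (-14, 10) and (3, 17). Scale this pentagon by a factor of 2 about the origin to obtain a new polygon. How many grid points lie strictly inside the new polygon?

Using the shoelace formula, 2A = |(11·14 − 20·19) + (20·13 − 3·14) + (3·10 − (-14)·13) + ((-14)·17 − 3·10) + (3·19 − 11·17)| = 194, so the area is 97.
Along each edge there are gcd(|Δx|,|Δy|)+1 lattice points, so counting each shared vertex once the boundary has gcd(9,5) + gcd(17,1) + gcd(17,3) + gcd(17,7) + gcd(8,2) = 1+1+1+1+2 = 6.
Scaling by 2 multiplies the area by 2² = 4 (so the new area is 388) and multiplies the boundary lattice-point count by 2, giving 12.
By Pick's theorem, the interior count of the dilated polygon is 388 − 12/2 + 1 = 383.

383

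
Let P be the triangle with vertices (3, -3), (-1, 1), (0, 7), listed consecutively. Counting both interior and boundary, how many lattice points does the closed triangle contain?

18

The shoelace formula gives twice the area as |(3·1 − (-1)·(-3)) + ((-1)·7 − 0·1) + (0·(-3) − 3·7)| = 28, so the area is 14.
The number of boundary lattice points is Σ gcd(|Δx|,|Δy|) = gcd(4,4) + gcd(1,6) + gcd(3,10) = 4+1+1 = 6.
Pick's theorem gives I = A − B/2 + 1 = 14 − 6/2 + 1 = 12, so the closed region contains I + B = 12 + 6 = 18 lattice points.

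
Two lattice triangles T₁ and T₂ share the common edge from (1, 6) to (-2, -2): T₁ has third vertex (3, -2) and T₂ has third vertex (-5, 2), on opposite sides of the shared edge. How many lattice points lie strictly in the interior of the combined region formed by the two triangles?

The union is the simple quadrilateral with vertices (1, 6), (3, -2), (-2, -2), (-5, 2) in order.
The shoelace formula gives twice the area as |[1·(-2) − 3·6] + [3·(-2) − (-2)·(-2)] + [(-2)·2 − (-5)·(-2)] + [(-5)·6 − 1·2]| = 76, so the area is 38.
Summing gcd(|Δx|,|Δy|) over the edges gives the boundary count: gcd(2,8) + gcd(5,0) + gcd(3,4) + gcd(6,4) = 2+5+1+2 = 10.
By Pick's theorem I = A − B/2 + 1 = 38 − 10/2 + 1 = 34.

34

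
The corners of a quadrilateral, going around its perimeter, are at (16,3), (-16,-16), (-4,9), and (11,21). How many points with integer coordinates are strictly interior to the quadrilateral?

449

Using the shoelace formula, 2A = |(16·(-16) − (-16)·3) + ((-16)·9 − (-4)·(-16)) + ((-4)·21 − 11·9) + (11·3 − 16·21)| = 902, so the area is 451.
Summing gcd(|Δx|,|Δy|) over the edges gives the boundary count: gcd(32,19) + gcd(12,25) + gcd(15,12) + gcd(5,18) = 1+1+3+1 = 6.
By Pick's theorem A = I + B/2 − 1, so I = 451 − 6/2 + 1 = 449.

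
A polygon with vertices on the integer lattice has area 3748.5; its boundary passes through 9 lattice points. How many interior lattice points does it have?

3745

Pick's theorem A = I + B/2 − 1 rearranges to I = A − B/2 + 1 = 3748.5 − 9/2 + 1 = 3745.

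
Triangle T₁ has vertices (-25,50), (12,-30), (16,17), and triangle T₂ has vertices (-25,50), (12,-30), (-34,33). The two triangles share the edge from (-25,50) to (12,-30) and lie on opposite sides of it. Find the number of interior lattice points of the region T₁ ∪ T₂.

1703

The union is the simple quadrilateral with vertices (-25,50), (16,17), (12,-30), (-34,33) in order.
By the shoelace formula, twice the signed area is |((-25)·17 − 16·50) + (16·(-30) − 12·17) + (12·33 − (-34)·(-30)) + ((-34)·50 − (-25)·33)| = 3408, so the area is 1704.
Along each edge there are gcd(|Δx|,|Δy|)+1 lattice points, so counting each shared vertex once the boundary has gcd(41,33) + gcd(4,47) + gcd(46,63) + gcd(9,17) = 1+1+1+1 = 4.
By Pick's theorem I = A − B/2 + 1 = 1704 − 4/2 + 1 = 1703.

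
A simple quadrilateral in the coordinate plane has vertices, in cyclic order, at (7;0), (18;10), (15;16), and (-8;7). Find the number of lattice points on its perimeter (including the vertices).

6

Along each edge there are gcd(|Δx|,|Δy|)+1 lattice points, so counting each shared vertex once the boundary has gcd(11,10) + gcd(3,6) + gcd(23,9) + gcd(15,7) = 1+3+1+1 = 6.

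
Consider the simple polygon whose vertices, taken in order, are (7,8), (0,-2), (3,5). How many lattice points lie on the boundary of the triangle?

Summing gcd(|Δx|,|Δy|) over the edges gives the boundary count: gcd(7,10) + gcd(3,7) + gcd(4,3) = 1+1+1 = 3.

3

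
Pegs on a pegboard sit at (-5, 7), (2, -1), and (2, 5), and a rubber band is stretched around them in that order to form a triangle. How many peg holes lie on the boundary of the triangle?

8

The number of boundary lattice points is Σ gcd(|Δx|,|Δy|) = gcd(7,8) + gcd(0,6) + gcd(7,2) = 1+6+1 = 8.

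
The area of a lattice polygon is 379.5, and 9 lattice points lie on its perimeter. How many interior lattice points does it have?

From Pick's theorem, I = A − B/2 + 1 = 379.5 − 9/2 + 1 = 376.

376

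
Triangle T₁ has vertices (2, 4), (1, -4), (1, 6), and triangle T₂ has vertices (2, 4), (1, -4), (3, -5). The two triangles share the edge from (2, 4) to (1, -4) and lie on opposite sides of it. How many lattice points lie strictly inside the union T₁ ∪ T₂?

The union is the simple quadrilateral with vertices (2, 4), (1, 6), (1, -4), (3, -5) in order.
The shoelace formula gives twice the area as |[2·6 − 1·4] + [1·(-4) − 1·6] + [1·(-5) − 3·(-4)] + [3·4 − 2·(-5)]| = 27, so the area is 27/2.
Along each edge there are gcd(|Δx|,|Δy|)+1 lattice points, so counting each shared vertex once the boundary has gcd(1,2) + gcd(0,10) + gcd(2,1) + gcd(1,9) = 1+10+1+1 = 13.
By Pick's theorem I = A − B/2 + 1 = 27/2 − 13/2 + 1 = 8.

8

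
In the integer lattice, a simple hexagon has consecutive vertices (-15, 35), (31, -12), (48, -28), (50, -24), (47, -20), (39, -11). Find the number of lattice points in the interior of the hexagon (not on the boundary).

Using the shoelace formula, 2A = |((-15)·(-12) − 31·35) + (31·(-28) − 48·(-12)) + (48·(-24) − 50·(-28)) + (50·(-20) − 47·(-24)) + (47·(-11) − 39·(-20)) + (39·35 − (-15)·(-11))| = 642, so the area is 321.
Along each edge there are gcd(|Δx|,|Δy|)+1 lattice points, so counting each shared vertex once the boundary has gcd(46,47) + gcd(17,16) + gcd(2,4) + gcd(3,4) + gcd(8,9) + gcd(54,46) = 1+1+2+1+1+2 = 8.
By Pick's theorem A = I + B/2 − 1, so I = 321 − 8/2 + 1 = 318.

318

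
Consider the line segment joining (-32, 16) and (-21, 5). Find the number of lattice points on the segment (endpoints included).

The number of lattice points on a segment between lattice points is gcd(|Δx|,|Δy|) + 1 = gcd(11,11) + 1 = 11 + 1 = 12.

12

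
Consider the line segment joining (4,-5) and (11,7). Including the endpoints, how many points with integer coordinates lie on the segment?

The number of lattice points on a segment between lattice points is gcd(|Δx|,|Δy|) + 1 = gcd(7,12) + 1 = 1 + 1 = 2.

2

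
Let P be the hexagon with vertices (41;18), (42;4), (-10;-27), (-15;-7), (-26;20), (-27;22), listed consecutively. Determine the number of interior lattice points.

Using the shoelace formula, 2A = |(41·4 − 42·18) + (42·(-27) − (-10)·4) + ((-10)·(-7) − (-15)·(-27)) + ((-15)·20 − (-26)·(-7)) + ((-26)·22 − (-27)·20) + ((-27)·18 − 41·22)| = 3923, so the area is 3923/2.
Summing gcd(|Δx|,|Δy|) over the edges gives the boundary count: gcd(1,14) + gcd(52,31) + gcd(5,20) + gcd(11,27) + gcd(1,2) + gcd(68,4) = 1+1+5+1+1+4 = 13.
By Pick's theorem A = I + B/2 − 1, so I = 3923/2 − 13/2 + 1 = 1956.

1956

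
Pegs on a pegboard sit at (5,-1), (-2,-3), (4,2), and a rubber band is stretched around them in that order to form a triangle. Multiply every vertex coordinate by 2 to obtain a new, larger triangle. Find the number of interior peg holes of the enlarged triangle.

The shoelace formula gives twice the area as |(5·(-3) − (-2)·(-1)) + ((-2)·2 − 4·(-3)) + (4·(-1) − 5·2)| = 23, so the area is 11.5.
Summing gcd(|Δx|,|Δy|) over the edges gives the boundary count: gcd(7,2) + gcd(6,5) + gcd(1,3) = 1+1+1 = 3.
Scaling by 2 multiplies the area by 2² = 4 (so the new area is 46) and multiplies the boundary lattice-point count by 2, giving 6.
By Pick's theorem, the interior count of the dilated polygon is 46 − 6/2 + 1 = 44.

44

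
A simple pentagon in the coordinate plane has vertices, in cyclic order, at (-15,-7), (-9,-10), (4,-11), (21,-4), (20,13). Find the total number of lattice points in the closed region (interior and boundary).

Using the shoelace formula, 2A = |[(-15)·(-10) − (-9)·(-7)] + [(-9)·(-11) − 4·(-10)] + [4·(-4) − 21·(-11)] + [21·13 − 20·(-4)] + [20·(-7) − (-15)·13]| = 849, so the area is 849/2.
Summing gcd(|Δx|,|Δy|) over the edges gives the boundary count: gcd(6,3) + gcd(13,1) + gcd(17,7) + gcd(1,17) + gcd(35,20) = 3+1+1+1+5 = 11.
Pick's theorem gives I = A − B/2 + 1 = 849/2 − 11/2 + 1 = 420, so the closed region contains I + B = 420 + 11 = 431 lattice points.

431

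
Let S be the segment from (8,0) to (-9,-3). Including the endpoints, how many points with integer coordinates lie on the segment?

The number of lattice points on a segment between lattice points is gcd(|Δx|,|Δy|) + 1 = gcd(17,3) + 1 = 1 + 1 = 2.

2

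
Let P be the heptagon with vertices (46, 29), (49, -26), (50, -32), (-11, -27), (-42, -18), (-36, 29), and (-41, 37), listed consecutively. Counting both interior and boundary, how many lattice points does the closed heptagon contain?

5216

Using the shoelace formula, 2A = |[46·(-26) − 49·29] + [49·(-32) − 50·(-26)] + [50·(-27) − (-11)·(-32)] + [(-11)·(-18) − (-42)·(-27)] + [(-42)·29 − (-36)·(-18)] + [(-36)·37 − (-41)·29] + [(-41)·29 − 46·37]| = 10423, so the area is 10423/2.
Along each edge there are gcd(|Δx|,|Δy|)+1 lattice points, so counting each shared vertex once the boundary has gcd(3,55) + gcd(1,6) + gcd(61,5) + gcd(31,9) + gcd(6,47) + gcd(5,8) + gcd(87,8) = 1+1+1+1+1+1+1 = 7.
Pick's theorem gives I = A − B/2 + 1 = 10423/2 − 7/2 + 1 = 5209, so the closed region contains I + B = 5209 + 7 = 5216 lattice points.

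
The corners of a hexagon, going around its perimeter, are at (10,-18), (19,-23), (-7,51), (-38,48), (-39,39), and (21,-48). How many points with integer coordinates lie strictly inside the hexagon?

2030

The shoelace formula gives twice the area as |[10·(-23) − 19·(-18)] + [19·51 − (-7)·(-23)] + [(-7)·48 − (-38)·51] + [(-38)·39 − (-39)·48] + [(-39)·(-48) − 21·39] + [21·(-18) − 10·(-48)]| = 4067, so the area is 4067/2.
Along each edge there are gcd(|Δx|,|Δy|)+1 lattice points, so counting each shared vertex once the boundary has gcd(9,5) + gcd(26,74) + gcd(31,3) + gcd(1,9) + gcd(60,87) + gcd(11,30) = 1+2+1+1+3+1 = 9.
Pick's theorem gives I = A − B/2 + 1 = 4067/2 − 9/2 + 1 = 2030.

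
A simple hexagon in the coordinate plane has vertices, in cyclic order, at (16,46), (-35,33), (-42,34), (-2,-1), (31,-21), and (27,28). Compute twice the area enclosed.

4746

The shoelace formula gives twice the area as |[16·33 − (-35)·46] + [(-35)·34 − (-42)·33] + [(-42)·(-1) − (-2)·34] + [(-2)·(-21) − 31·(-1)] + [31·28 − 27·(-21)] + [27·46 − 16·28]| = 4746, so the area is 2373.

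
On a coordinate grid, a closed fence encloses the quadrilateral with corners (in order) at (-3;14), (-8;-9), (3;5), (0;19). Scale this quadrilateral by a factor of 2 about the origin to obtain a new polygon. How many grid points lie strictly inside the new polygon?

477

Using the shoelace formula, 2A = |[(-3)·(-9) − (-8)·14] + [(-8)·5 − 3·(-9)] + [3·19 − 0·5] + [0·14 − (-3)·19]| = 240, so the area is 120.
The number of boundary lattice points is Σ gcd(|Δx|,|Δy|) = gcd(5,23) + gcd(11,14) + gcd(3,14) + gcd(3,5) = 1+1+1+1 = 4.
Scaling by 2 multiplies the area by 2² = 4 (so the new area is 480) and multiplies the boundary lattice-point count by 2, giving 8.
By Pick's theorem, the interior count of the dilated polygon is 480 − 8/2 + 1 = 477.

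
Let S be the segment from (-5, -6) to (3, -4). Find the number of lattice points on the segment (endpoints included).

3

The number of lattice points on a segment between lattice points is gcd(|Δx|,|Δy|) + 1 = gcd(8,2) + 1 = 2 + 1 = 3.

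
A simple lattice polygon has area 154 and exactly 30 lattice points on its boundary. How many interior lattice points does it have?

Pick's theorem A = I + B/2 − 1 rearranges to I = A − B/2 + 1 = 154 − 30/2 + 1 = 140.

140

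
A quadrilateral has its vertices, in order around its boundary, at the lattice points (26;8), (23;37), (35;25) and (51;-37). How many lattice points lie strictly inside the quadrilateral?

562

The shoelace formula gives twice the area as |[26·37 − 23·8] + [23·25 − 35·37] + [35·(-37) − 51·25] + [51·8 − 26·(-37)]| = 1142, so the area is 571.
Summing gcd(|Δx|,|Δy|) over the edges gives the boundary count: gcd(3,29) + gcd(12,12) + gcd(16,62) + gcd(25,45) = 1+12+2+5 = 20.
By Pick's theorem A = I + B/2 − 1, so I = 571 − 20/2 + 1 = 562.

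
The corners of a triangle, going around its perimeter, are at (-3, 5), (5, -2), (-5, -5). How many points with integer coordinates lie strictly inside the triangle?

Using the shoelace formula, 2A = |((-3)·(-2) − 5·5) + (5·(-5) − (-5)·(-2)) + ((-5)·5 − (-3)·(-5))| = 94, so the area is 47.
The number of boundary lattice points is Σ gcd(|Δx|,|Δy|) = gcd(8,7) + gcd(10,3) + gcd(2,10) = 1+1+2 = 4.
Pick's theorem gives I = A − B/2 + 1 = 47 − 4/2 + 1 = 46.

46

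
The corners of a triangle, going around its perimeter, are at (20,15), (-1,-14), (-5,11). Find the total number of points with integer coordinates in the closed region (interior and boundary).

Using the shoelace formula, 2A = |(20·(-14) − (-1)·15) + ((-1)·11 − (-5)·(-14)) + ((-5)·15 − 20·11)| = 641, so the area is 641/2.
Along each edge there are gcd(|Δx|,|Δy|)+1 lattice points, so counting each shared vertex once the boundary has gcd(21,29) + gcd(4,25) + gcd(25,4) = 1+1+1 = 3.
Pick's theorem gives I = A − B/2 + 1 = 641/2 − 3/2 + 1 = 320, so the closed region contains I + B = 320 + 3 = 323 lattice points.

323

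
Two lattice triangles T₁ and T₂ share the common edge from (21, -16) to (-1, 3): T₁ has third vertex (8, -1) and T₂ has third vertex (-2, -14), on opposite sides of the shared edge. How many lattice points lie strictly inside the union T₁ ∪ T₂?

The union is the simple quadrilateral with vertices (21, -16), (8, -1), (-1, 3), (-2, -14) in order.
Using the shoelace formula, 2A = |[21·(-1) − 8·(-16)] + [8·3 − (-1)·(-1)] + [(-1)·(-14) − (-2)·3] + [(-2)·(-16) − 21·(-14)]| = 476, so the area is 238.
The number of boundary lattice points is Σ gcd(|Δx|,|Δy|) = gcd(13,15) + gcd(9,4) + gcd(1,17) + gcd(23,2) = 1+1+1+1 = 4.
By Pick's theorem I = A − B/2 + 1 = 238 − 4/2 + 1 = 237.

237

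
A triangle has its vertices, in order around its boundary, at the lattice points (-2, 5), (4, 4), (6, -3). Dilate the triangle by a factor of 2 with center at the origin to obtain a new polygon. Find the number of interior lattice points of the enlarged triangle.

Using the shoelace formula, 2A = |((-2)·4 − 4·5) + (4·(-3) − 6·4) + (6·5 − (-2)·(-3))| = 40, so the area is 20.
Summing gcd(|Δx|,|Δy|) over the edges gives the boundary count: gcd(6,1) + gcd(2,7) + gcd(8,8) = 1+1+8 = 10.
Scaling by 2 multiplies the area by 2² = 4 (so the new area is 80) and multiplies the boundary lattice-point count by 2, giving 20.
By Pick's theorem, the interior count of the dilated polygon is 80 − 20/2 + 1 = 71.

71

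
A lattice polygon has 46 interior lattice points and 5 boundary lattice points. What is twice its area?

By Pick's theorem, A = I + B/2 − 1 = 46 + 5/2 − 1 = 95/2.
Hence 2A = 95.

95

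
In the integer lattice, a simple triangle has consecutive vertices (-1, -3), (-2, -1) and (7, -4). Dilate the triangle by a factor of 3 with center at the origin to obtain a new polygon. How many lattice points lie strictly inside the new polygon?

By the shoelace formula, twice the signed area is |((-1)·(-1) − (-2)·(-3)) + ((-2)·(-4) − 7·(-1)) + (7·(-3) − (-1)·(-4))| = 15, so the area is 7.5.
The number of boundary lattice points is Σ gcd(|Δx|,|Δy|) = gcd(1,2) + gcd(9,3) + gcd(8,1) = 1+3+1 = 5.
Scaling by 3 multiplies the area by 3² = 9 (so the new area is 67.5) and multiplies the boundary lattice-point count by 3, giving 15.
By Pick's theorem, the interior count of the dilated polygon is 67.5 − 15/2 + 1 = 61.

61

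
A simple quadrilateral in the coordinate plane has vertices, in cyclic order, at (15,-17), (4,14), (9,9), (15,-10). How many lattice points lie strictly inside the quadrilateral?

By the shoelace formula, twice the signed area is |(15·14 − 4·(-17)) + (4·9 − 9·14) + (9·(-10) − 15·9) + (15·(-17) − 15·(-10))| = 142, so the area is 71.
Summing gcd(|Δx|,|Δy|) over the edges gives the boundary count: gcd(11,31) + gcd(5,5) + gcd(6,19) + gcd(0,7) = 1+5+1+7 = 14.
By Pick's theorem A = I + B/2 − 1, so I = 71 − 14/2 + 1 = 65.

65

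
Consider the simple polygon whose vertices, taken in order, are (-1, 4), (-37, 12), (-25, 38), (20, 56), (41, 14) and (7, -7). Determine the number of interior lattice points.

2737

Using the shoelace formula, 2A = |[(-1)·12 − (-37)·4] + [(-37)·38 − (-25)·12] + [(-25)·56 − 20·38] + [20·14 − 41·56] + [41·(-7) − 7·14] + [7·4 − (-1)·(-7)]| = 5510, so the area is 2755.
Along each edge there are gcd(|Δx|,|Δy|)+1 lattice points, so counting each shared vertex once the boundary has gcd(36,8) + gcd(12,26) + gcd(45,18) + gcd(21,42) + gcd(34,21) + gcd(8,11) = 4+2+9+21+1+1 = 38.
By Pick's theorem A = I + B/2 − 1, so I = 2755 − 38/2 + 1 = 2737.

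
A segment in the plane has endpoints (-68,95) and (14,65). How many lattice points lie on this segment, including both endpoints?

The number of lattice points on a segment between lattice points is gcd(|Δx|,|Δy|) + 1 = gcd(82,30) + 1 = 2 + 1 = 3.

3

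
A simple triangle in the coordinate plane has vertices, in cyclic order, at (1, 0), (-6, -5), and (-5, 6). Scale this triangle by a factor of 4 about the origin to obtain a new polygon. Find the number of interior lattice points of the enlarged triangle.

561

By the shoelace formula, twice the signed area is |[1·(-5) − (-6)·0] + [(-6)·6 − (-5)·(-5)] + [(-5)·0 − 1·6]| = 72, so the area is 36.
Summing gcd(|Δx|,|Δy|) over the edges gives the boundary count: gcd(7,5) + gcd(1,11) + gcd(6,6) = 1+1+6 = 8.
Scaling by 4 multiplies the area by 4² = 16 (so the new area is 576) and multiplies the boundary lattice-point count by 4, giving 32.
By Pick's theorem, the interior count of the dilated polygon is 576 − 32/2 + 1 = 561.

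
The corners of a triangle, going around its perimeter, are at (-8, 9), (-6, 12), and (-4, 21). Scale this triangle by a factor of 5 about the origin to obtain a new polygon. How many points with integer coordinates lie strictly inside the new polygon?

Using the shoelace formula, 2A = |((-8)·12 − (-6)·9) + ((-6)·21 − (-4)·12) + ((-4)·9 − (-8)·21)| = 12, so the area is 6.
Summing gcd(|Δx|,|Δy|) over the edges gives the boundary count: gcd(2,3) + gcd(2,9) + gcd(4,12) = 1+1+4 = 6.
Scaling by 5 multiplies the area by 5² = 25 (so the new area is 150) and multiplies the boundary lattice-point count by 5, giving 30.
By Pick's theorem, the interior count of the dilated polygon is 150 − 30/2 + 1 = 136.

136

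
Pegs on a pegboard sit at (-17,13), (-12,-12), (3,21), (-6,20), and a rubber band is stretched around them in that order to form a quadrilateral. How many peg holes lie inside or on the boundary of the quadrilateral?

By the shoelace formula, twice the signed area is |[(-17)·(-12) − (-12)·13] + [(-12)·21 − 3·(-12)] + [3·20 − (-6)·21] + [(-6)·13 − (-17)·20]| = 592, so the area is 296.
Summing gcd(|Δx|,|Δy|) over the edges gives the boundary count: gcd(5,25) + gcd(15,33) + gcd(9,1) + gcd(11,7) = 5+3+1+1 = 10.
Pick's theorem gives I = A − B/2 + 1 = 296 − 10/2 + 1 = 292, so the closed region contains I + B = 292 + 10 = 302 lattice points.

302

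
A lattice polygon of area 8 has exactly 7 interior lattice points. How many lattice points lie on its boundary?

4

Pick's theorem gives A = I + B/2 − 1, so B = 2(A − I + 1) = 2(8 − 7 + 1) = 4.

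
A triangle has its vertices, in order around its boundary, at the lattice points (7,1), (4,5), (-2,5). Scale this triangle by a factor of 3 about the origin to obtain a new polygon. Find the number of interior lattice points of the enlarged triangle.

By the shoelace formula, twice the signed area is |[7·5 − 4·1] + [4·5 − (-2)·5] + [(-2)·1 − 7·5]| = 24, so the area is 12.
Summing gcd(|Δx|,|Δy|) over the edges gives the boundary count: gcd(3,4) + gcd(6,0) + gcd(9,4) = 1+6+1 = 8.
Scaling by 3 multiplies the area by 3² = 9 (so the new area is 108) and multiplies the boundary lattice-point count by 3, giving 24.
By Pick's theorem, the interior count of the dilated polygon is 108 − 24/2 + 1 = 97.

97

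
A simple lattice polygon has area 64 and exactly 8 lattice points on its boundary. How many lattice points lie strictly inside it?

From Pick's theorem, I = A − B/2 + 1 = 64 − 8/2 + 1 = 61.

61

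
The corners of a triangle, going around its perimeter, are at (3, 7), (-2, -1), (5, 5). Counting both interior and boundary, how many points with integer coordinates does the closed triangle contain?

By the shoelace formula, twice the signed area is |(3·(-1) − (-2)·7) + ((-2)·5 − 5·(-1)) + (5·7 − 3·5)| = 26, so the area is 13.
Summing gcd(|Δx|,|Δy|) over the edges gives the boundary count: gcd(5,8) + gcd(7,6) + gcd(2,2) = 1+1+2 = 4.
Pick's theorem gives I = A − B/2 + 1 = 13 − 4/2 + 1 = 12, so the closed region contains I + B = 12 + 4 = 16 lattice points.

16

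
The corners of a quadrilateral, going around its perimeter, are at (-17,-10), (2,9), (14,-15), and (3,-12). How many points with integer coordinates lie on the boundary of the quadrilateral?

Summing gcd(|Δx|,|Δy|) over the edges gives the boundary count: gcd(19,19) + gcd(12,24) + gcd(11,3) + gcd(20,2) = 19+12+1+2 = 34.

34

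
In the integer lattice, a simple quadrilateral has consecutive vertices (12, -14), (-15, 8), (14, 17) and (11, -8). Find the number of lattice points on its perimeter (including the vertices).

4

Along each edge there are gcd(|Δx|,|Δy|)+1 lattice points, so counting each shared vertex once the boundary has gcd(27,22) + gcd(29,9) + gcd(3,25) + gcd(1,6) = 1+1+1+1 = 4.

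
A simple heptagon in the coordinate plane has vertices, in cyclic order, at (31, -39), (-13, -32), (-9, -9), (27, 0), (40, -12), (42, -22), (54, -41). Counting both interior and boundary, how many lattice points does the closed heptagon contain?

By the shoelace formula, twice the signed area is |[31·(-32) − (-13)·(-39)] + [(-13)·(-9) − (-9)·(-32)] + [(-9)·0 − 27·(-9)] + [27·(-12) − 40·0] + [40·(-22) − 42·(-12)] + [42·(-41) − 54·(-22)] + [54·(-39) − 31·(-41)]| = 3496, so the area is 1748.
Summing gcd(|Δx|,|Δy|) over the edges gives the boundary count: gcd(44,7) + gcd(4,23) + gcd(36,9) + gcd(13,12) + gcd(2,10) + gcd(12,19) + gcd(23,2) = 1+1+9+1+2+1+1 = 16.
Pick's theorem gives I = A − B/2 + 1 = 1748 − 16/2 + 1 = 1741, so the closed region contains I + B = 1741 + 16 = 1757 lattice points.

1757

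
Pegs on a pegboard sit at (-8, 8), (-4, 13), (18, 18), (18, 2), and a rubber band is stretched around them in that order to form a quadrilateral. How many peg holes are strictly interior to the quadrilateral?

Using the shoelace formula, 2A = |((-8)·13 − (-4)·8) + ((-4)·18 − 18·13) + (18·2 − 18·18) + (18·8 − (-8)·2)| = 506, so the area is 253.
The number of boundary lattice points is Σ gcd(|Δx|,|Δy|) = gcd(4,5) + gcd(22,5) + gcd(0,16) + gcd(26,6) = 1+1+16+2 = 20.
By Pick's theorem A = I + B/2 − 1, so I = 253 − 20/2 + 1 = 244.

244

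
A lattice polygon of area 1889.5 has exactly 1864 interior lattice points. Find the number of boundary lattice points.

Pick's theorem gives A = I + B/2 − 1, so B = 2(A − I + 1) = 2(1889.5 − 1864 + 1) = 53.

53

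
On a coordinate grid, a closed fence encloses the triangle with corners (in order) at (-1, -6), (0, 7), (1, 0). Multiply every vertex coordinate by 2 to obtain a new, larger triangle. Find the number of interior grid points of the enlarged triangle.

37

Using the shoelace formula, 2A = |((-1)·7 − 0·(-6)) + (0·0 − 1·7) + (1·(-6) − (-1)·0)| = 20, so the area is 10.
The number of boundary lattice points is Σ gcd(|Δx|,|Δy|) = gcd(1,13) + gcd(1,7) + gcd(2,6) = 1+1+2 = 4.
Scaling by 2 multiplies the area by 2² = 4 (so the new area is 40) and multiplies the boundary lattice-point count by 2, giving 8.
By Pick's theorem, the interior count of the dilated polygon is 40 − 8/2 + 1 = 37.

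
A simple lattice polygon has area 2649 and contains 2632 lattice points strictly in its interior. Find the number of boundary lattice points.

36

Pick's theorem gives A = I + B/2 − 1, so B = 2(A − I + 1) = 2(2649 − 2632 + 1) = 36.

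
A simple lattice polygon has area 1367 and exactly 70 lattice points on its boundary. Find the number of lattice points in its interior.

From Pick's theorem, I = A − B/2 + 1 = 1367 − 70/2 + 1 = 1333.

1333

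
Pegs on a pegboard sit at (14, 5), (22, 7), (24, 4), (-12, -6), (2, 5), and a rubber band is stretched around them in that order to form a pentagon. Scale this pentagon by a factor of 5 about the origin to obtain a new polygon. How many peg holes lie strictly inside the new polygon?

3656

The shoelace formula gives twice the area as |(14·7 − 22·5) + (22·4 − 24·7) + (24·(-6) − (-12)·4) + ((-12)·5 − 2·(-6)) + (2·5 − 14·5)| = 296, so the area is 148.
Summing gcd(|Δx|,|Δy|) over the edges gives the boundary count: gcd(8,2) + gcd(2,3) + gcd(36,10) + gcd(14,11) + gcd(12,0) = 2+1+2+1+12 = 18.
Scaling by 5 multiplies the area by 5² = 25 (so the new area is 3700) and multiplies the boundary lattice-point count by 5, giving 90.
By Pick's theorem, the interior count of the dilated polygon is 3700 − 90/2 + 1 = 3656.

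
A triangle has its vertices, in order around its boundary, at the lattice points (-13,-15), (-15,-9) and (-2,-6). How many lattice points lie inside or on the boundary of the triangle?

Using the shoelace formula, 2A = |[(-13)·(-9) − (-15)·(-15)] + [(-15)·(-6) − (-2)·(-9)] + [(-2)·(-15) − (-13)·(-6)]| = 84, so the area is 42.
Along each edge there are gcd(|Δx|,|Δy|)+1 lattice points, so counting each shared vertex once the boundary has gcd(2,6) + gcd(13,3) + gcd(11,9) = 2+1+1 = 4.
Pick's theorem gives I = A − B/2 + 1 = 42 − 4/2 + 1 = 41, so the closed region contains I + B = 41 + 4 = 45 lattice points.

45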